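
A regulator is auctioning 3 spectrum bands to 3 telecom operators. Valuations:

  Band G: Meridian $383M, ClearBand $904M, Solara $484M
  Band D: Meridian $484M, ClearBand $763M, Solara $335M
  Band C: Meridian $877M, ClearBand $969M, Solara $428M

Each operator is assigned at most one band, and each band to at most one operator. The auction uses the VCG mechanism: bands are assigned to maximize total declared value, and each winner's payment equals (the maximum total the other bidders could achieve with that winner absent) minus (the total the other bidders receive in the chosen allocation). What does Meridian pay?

Efficient allocation: Meridian→Band C ($877M), ClearBand→Band D ($763M), Solara→Band G ($484M); total welfare W = $2124M.
Meridian receives Band C at value $877M, so the others get W − 877 = $1247M.
Without Meridian: best allocation of the remaining 2 bidders over all 3 bands is ClearBand→Band C ($969M), Solara→Band G ($484M), total $1453M.
VCG payment = (others' best without Meridian) − (others' welfare with Meridian) = 1453 − 1247 = $206M.

Meridian pays $206M.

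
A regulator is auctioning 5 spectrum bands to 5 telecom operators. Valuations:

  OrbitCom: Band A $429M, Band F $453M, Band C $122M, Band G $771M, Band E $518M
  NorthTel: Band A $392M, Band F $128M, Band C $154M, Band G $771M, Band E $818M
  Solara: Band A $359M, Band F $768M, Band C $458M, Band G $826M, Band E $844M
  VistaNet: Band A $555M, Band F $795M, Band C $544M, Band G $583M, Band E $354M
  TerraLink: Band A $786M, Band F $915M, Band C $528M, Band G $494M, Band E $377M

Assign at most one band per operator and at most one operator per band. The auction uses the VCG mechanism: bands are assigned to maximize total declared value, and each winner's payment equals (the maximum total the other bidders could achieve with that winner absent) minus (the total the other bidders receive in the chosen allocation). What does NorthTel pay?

NorthTel pays $327M.

Efficient allocation: OrbitCom→Band G ($771M), NorthTel→Band E ($818M), Solara→Band F ($768M), VistaNet→Band C ($544M), TerraLink→Band A ($786M); total welfare W = $3687M.
NorthTel receives Band E at value $818M, so the others get W − 818 = $2869M.
Without NorthTel: best allocation of the remaining 4 bidders over all 5 bands is OrbitCom→Band G ($771M), Solara→Band E ($844M), VistaNet→Band F ($795M), TerraLink→Band A ($786M), total $3196M.
VCG payment = (others' best without NorthTel) − (others' welfare with NorthTel) = 3196 − 2869 = $327M.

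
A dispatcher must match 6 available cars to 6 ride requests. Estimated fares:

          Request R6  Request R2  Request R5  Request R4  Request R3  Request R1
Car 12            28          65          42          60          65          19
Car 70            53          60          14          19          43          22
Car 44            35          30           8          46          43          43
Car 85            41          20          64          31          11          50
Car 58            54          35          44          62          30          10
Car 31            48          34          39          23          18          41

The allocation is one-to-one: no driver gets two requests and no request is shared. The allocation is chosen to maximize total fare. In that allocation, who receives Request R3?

Car 12 receives Request R3.

This is the linear assignment problem.
Optimal: Car 12→Request R3 ($65), Car 70→Request R2 ($60), Car 44→Request R1 ($43), Car 85→Request R5 ($64), Car 58→Request R4 ($62), Car 31→Request R6 ($48) — total 65+60+43+64+62+48 = $342.
Max-entry greedy (repeatedly take the single best remaining cell) gives $328, worse by 14.
No other one-to-one assignment exceeds $342.
Car 12's own top request is Request R2 ($65), but forcing Car 12→Request R2 and reassigning the rest optimally gives only $328 — worse by 14.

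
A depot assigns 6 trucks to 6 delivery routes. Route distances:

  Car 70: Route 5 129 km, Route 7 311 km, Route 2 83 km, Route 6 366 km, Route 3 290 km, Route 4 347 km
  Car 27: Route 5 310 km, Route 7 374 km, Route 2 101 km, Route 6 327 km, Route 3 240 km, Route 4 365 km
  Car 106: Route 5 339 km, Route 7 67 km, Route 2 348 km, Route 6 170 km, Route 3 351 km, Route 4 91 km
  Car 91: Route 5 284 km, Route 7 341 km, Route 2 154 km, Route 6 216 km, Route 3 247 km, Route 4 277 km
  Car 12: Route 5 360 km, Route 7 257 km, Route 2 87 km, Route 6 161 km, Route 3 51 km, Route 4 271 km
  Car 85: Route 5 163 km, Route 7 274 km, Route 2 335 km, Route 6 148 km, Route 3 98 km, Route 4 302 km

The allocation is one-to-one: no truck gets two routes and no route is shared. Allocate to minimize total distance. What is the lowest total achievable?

Minimum total: 773 km

Optimal: Car 70→Route 5 (129 km), Car 27→Route 2 (101 km), Car 106→Route 7 (67 km), Car 91→Route 4 (277 km), Car 12→Route 3 (51 km), Car 85→Route 6 (148 km) — total 129+101+67+277+51+148 = 773 km.
Column-greedy (each route in turn goes to its cheapest remaining truck) gives 948 km, worse by 175.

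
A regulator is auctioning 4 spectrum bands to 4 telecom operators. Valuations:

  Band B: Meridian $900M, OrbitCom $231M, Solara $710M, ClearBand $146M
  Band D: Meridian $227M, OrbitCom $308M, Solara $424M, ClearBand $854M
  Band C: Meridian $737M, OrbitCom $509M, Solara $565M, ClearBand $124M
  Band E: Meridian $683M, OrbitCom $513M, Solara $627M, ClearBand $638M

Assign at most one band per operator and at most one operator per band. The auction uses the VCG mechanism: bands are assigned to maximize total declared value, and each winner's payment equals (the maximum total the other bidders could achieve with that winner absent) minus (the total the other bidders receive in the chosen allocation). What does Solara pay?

Efficient allocation: Meridian→Band B ($900M), OrbitCom→Band C ($509M), Solara→Band E ($627M), ClearBand→Band D ($854M); total welfare W = $2890M.
Solara receives Band E at value $627M, so the others get W − 627 = $2263M.
Without Solara: best allocation of the remaining 3 bidders over all 4 bands is Meridian→Band B ($900M), OrbitCom→Band E ($513M), ClearBand→Band D ($854M), total $2267M.
VCG payment = (others' best without Solara) − (others' welfare with Solara) = 2267 − 2263 = $4M.

Solara pays $4M.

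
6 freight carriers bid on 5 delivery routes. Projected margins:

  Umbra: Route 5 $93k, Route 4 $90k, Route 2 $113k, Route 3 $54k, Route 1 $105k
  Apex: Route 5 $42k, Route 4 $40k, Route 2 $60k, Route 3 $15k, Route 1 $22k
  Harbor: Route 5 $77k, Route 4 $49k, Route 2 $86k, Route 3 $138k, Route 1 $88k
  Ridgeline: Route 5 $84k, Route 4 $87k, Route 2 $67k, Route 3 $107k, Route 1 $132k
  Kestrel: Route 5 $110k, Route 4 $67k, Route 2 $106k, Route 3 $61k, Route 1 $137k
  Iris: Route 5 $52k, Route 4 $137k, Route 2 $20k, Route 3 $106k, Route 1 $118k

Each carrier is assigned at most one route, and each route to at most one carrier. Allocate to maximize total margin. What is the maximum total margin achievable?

Maximum total: $630k

Optimal: Kestrel→Route 5 ($110k), Iris→Route 4 ($137k), Umbra→Route 2 ($113k), Harbor→Route 3 ($138k), Ridgeline→Route 1 ($132k) — total 110+137+113+138+132 = $630k.
Max-entry greedy (repeatedly take the single best remaining cell) gives $609k, worse by 21.
No other one-to-one assignment exceeds $630k.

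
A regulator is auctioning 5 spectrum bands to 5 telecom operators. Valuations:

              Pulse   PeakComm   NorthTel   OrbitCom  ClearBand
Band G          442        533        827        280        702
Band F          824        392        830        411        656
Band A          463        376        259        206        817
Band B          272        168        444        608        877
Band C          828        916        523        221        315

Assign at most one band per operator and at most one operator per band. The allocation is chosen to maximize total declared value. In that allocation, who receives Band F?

Pulse receives Band F.

Treat this as an assignment problem: match each operator to one band.
Optimal: Pulse→Band F ($824M), PeakComm→Band C ($916M), NorthTel→Band G ($827M), OrbitCom→Band B ($608M), ClearBand→Band A ($817M) — total 824+916+827+608+817 = $3992M.
Max-entry greedy (repeatedly take the single best remaining cell) gives $3366M, worse by 626.
Next-best assignment: Pulse→Band F, PeakComm→Band C, NorthTel→Band G, OrbitCom→Band A, ClearBand→Band B = $3650M.
Every other assignment is strictly worse.
Pulse's own top band is Band C ($828M), but forcing Pulse→Band C and reassigning the rest optimally gives only $3616M — worse by 376.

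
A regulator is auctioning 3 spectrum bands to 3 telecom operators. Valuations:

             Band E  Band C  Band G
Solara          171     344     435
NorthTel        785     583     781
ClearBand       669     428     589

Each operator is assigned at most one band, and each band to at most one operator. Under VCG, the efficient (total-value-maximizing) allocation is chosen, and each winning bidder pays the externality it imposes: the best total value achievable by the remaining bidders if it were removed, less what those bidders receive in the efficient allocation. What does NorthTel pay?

Efficient allocation: Solara→Band C ($344M), NorthTel→Band G ($781M), ClearBand→Band E ($669M); total welfare W = $1794M.
NorthTel receives Band G at value $781M, so the others get W − 781 = $1013M.
Without NorthTel: best allocation of the remaining 2 bidders over all 3 bands is Solara→Band G ($435M), ClearBand→Band E ($669M), total $1104M.
VCG payment = (others' best without NorthTel) − (others' welfare with NorthTel) = 1104 − 1013 = $91M.

NorthTel pays $91M.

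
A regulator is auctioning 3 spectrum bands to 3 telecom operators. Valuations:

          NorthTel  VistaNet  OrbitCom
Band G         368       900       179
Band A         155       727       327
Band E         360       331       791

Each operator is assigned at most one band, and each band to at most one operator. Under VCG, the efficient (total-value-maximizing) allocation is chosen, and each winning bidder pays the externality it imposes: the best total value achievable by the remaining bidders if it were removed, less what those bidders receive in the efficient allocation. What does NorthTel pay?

NorthTel pays $173M.

Efficient allocation: NorthTel→Band G ($368M), VistaNet→Band A ($727M), OrbitCom→Band E ($791M); total welfare W = $1886M.
NorthTel receives Band G at value $368M, so the others get W − 368 = $1518M.
Without NorthTel: best allocation of the remaining 2 bidders over all 3 bands is VistaNet→Band G ($900M), OrbitCom→Band E ($791M), total $1691M.
VCG payment = (others' best without NorthTel) − (others' welfare with NorthTel) = 1691 − 1518 = $173M.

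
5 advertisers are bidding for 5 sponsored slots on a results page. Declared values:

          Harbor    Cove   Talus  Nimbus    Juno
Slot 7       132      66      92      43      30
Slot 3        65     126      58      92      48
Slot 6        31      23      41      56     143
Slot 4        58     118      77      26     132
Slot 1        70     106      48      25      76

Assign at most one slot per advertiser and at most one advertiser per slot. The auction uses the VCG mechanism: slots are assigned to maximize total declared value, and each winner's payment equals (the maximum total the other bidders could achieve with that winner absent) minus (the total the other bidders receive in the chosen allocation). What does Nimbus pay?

Nimbus pays $20.

Efficient allocation: Harbor→Slot 7 ($132), Cove→Slot 1 ($106), Talus→Slot 4 ($77), Nimbus→Slot 3 ($92), Juno→Slot 6 ($143); total welfare W = $550.
Nimbus receives Slot 3 at value $92, so the others get W − 92 = $458.
Without Nimbus: best allocation of the remaining 4 bidders over all 5 slots is Harbor→Slot 7 ($132), Cove→Slot 3 ($126), Talus→Slot 4 ($77), Juno→Slot 6 ($143), total $478.
VCG payment = (others' best without Nimbus) − (others' welfare with Nimbus) = 478 − 458 = $20.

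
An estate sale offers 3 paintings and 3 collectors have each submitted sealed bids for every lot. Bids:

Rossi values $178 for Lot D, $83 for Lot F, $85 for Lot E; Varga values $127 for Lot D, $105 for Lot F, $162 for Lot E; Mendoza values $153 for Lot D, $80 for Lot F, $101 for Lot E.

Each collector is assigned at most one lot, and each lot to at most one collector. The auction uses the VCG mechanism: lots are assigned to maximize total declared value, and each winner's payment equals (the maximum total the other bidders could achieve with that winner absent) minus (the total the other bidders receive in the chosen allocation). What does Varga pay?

Efficient allocation: Rossi→Lot D ($178), Varga→Lot E ($162), Mendoza→Lot F ($80); total welfare W = $420.
Varga receives Lot E at value $162, so the others get W − 162 = $258.
Without Varga: best allocation of the remaining 2 bidders over all 3 lots is Rossi→Lot D ($178), Mendoza→Lot E ($101), total $279.
VCG payment = (others' best without Varga) − (others' welfare with Varga) = 279 − 258 = $21.

Varga pays $21.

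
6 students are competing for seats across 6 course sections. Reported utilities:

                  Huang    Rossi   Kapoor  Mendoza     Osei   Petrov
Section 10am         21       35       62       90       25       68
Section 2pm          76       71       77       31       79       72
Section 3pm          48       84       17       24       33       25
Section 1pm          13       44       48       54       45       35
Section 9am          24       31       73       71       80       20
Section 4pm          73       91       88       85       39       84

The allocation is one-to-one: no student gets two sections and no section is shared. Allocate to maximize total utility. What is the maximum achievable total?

Maximum total: 462 points

Optimal: Huang→Section 2pm (76 points), Rossi→Section 3pm (84 points), Kapoor→Section 1pm (48 points), Mendoza→Section 10am (90 points), Osei→Section 9am (80 points), Petrov→Section 4pm (84 points) — total 76+84+48+90+80+84 = 462 points.
Max-entry greedy (repeatedly take the single best remaining cell) gives 421 points, worse by 41.
Next-best assignment: Huang→Section 2pm, Rossi→Section 3pm, Kapoor→Section 4pm, Mendoza→Section 10am, Osei→Section 9am, Petrov→Section 1pm = 453 points.
Swapping Osei↔Huang (Osei→Section 2pm 79 points, Huang→Section 9am 24 points) loses 53.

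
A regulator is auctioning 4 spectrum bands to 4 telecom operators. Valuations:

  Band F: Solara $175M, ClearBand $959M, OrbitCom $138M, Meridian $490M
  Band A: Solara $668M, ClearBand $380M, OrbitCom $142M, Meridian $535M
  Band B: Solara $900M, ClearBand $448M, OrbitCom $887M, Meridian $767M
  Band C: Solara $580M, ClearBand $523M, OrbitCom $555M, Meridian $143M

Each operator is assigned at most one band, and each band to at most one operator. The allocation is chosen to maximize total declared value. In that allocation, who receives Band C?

Optimal: Solara→Band C ($580M), ClearBand→Band F ($959M), OrbitCom→Band B ($887M), Meridian→Band A ($535M) — total 580+959+887+535 = $2961M.
Column-greedy (each band in turn goes to its best remaining operator) gives $2657M, worse by 304.
Every other assignment is strictly worse.
Solara's own top band is Band B ($900M), but forcing Solara→Band B and reassigning the rest optimally gives only $2949M — worse by 12.

Solara receives Band C.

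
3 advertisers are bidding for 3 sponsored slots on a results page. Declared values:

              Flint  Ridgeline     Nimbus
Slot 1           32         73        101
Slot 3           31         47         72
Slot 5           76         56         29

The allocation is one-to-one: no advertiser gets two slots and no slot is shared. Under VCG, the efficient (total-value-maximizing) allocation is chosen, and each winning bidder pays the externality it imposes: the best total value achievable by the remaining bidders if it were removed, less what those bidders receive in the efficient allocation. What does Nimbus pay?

Efficient allocation: Flint→Slot 5 ($76), Ridgeline→Slot 3 ($47), Nimbus→Slot 1 ($101); total welfare W = $224.
Nimbus receives Slot 1 at value $101, so the others get W − 101 = $123.
Without Nimbus: best allocation of the remaining 2 bidders over all 3 slots is Flint→Slot 5 ($76), Ridgeline→Slot 1 ($73), total $149.
VCG payment = (others' best without Nimbus) − (others' welfare with Nimbus) = 149 − 123 = $26.

Nimbus pays $26.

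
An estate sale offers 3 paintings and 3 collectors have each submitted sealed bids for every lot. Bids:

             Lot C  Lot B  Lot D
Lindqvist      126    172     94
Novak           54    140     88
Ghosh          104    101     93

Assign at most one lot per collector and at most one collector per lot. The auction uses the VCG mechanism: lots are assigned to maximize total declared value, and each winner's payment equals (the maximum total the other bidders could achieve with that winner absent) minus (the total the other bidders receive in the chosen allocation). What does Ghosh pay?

Efficient allocation: Lindqvist→Lot B ($172), Novak→Lot D ($88), Ghosh→Lot C ($104); total welfare W = $364.
Ghosh receives Lot C at value $104, so the others get W − 104 = $260.
Without Ghosh: best allocation of the remaining 2 bidders over all 3 lots is Lindqvist→Lot C ($126), Novak→Lot B ($140), total $266.
VCG payment = (others' best without Ghosh) − (others' welfare with Ghosh) = 266 − 260 = $6.

Ghosh pays $6.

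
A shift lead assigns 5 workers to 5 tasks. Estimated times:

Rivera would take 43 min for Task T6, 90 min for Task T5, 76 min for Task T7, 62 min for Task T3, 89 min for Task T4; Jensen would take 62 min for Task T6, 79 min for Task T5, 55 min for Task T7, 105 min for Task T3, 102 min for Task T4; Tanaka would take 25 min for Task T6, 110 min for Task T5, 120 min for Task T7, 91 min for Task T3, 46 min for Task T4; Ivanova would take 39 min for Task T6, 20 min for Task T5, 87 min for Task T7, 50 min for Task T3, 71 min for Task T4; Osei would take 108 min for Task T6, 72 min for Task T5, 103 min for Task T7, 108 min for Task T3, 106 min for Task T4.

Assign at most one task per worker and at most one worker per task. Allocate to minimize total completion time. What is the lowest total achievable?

Optimal: Rivera→Task T6 (43 min), Jensen→Task T7 (55 min), Tanaka→Task T4 (46 min), Ivanova→Task T3 (50 min), Osei→Task T5 (72 min) — total 43+55+46+50+72 = 266 min.
Next-best assignment: Rivera→Task T3, Jensen→Task T7, Tanaka→Task T6, Ivanova→Task T5, Osei→Task T4 = 268 min.
Checked against all permutations: 266 min is optimal.

Minimum total: 266 min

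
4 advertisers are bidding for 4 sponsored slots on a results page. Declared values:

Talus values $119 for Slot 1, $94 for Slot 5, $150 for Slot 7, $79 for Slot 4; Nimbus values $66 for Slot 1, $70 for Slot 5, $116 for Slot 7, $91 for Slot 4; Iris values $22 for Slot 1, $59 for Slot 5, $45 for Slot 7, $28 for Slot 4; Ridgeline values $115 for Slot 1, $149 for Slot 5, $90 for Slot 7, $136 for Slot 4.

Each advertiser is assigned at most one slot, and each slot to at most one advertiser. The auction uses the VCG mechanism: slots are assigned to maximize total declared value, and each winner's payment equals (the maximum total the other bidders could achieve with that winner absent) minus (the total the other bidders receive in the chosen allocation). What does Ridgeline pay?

Efficient allocation: Talus→Slot 1 ($119), Nimbus→Slot 7 ($116), Iris→Slot 5 ($59), Ridgeline→Slot 4 ($136); total welfare W = $430.
Ridgeline receives Slot 4 at value $136, so the others get W − 136 = $294.
Without Ridgeline: best allocation of the remaining 3 bidders over all 4 slots is Talus→Slot 7 ($150), Nimbus→Slot 4 ($91), Iris→Slot 5 ($59), total $300.
VCG payment = (others' best without Ridgeline) − (others' welfare with Ridgeline) = 300 − 294 = $6.

Ridgeline pays $6.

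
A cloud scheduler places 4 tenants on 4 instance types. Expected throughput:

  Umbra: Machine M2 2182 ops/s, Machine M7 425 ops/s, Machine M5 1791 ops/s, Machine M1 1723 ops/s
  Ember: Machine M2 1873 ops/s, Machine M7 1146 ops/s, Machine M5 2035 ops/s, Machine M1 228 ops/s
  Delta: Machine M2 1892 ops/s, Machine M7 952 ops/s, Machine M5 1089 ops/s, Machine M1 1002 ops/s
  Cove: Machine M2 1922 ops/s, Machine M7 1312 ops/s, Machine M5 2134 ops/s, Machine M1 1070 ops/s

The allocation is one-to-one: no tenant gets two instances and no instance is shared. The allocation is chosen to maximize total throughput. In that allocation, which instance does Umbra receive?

Optimal: Umbra→Machine M1 (1723 ops/s), Ember→Machine M5 (2035 ops/s), Delta→Machine M2 (1892 ops/s), Cove→Machine M7 (1312 ops/s) — total 1723+2035+1892+1312 = 6962 ops/s.
Swapping Delta↔Ember (Delta→Machine M5 1089 ops/s, Ember→Machine M2 1873 ops/s) loses 965.
Every other assignment is strictly worse.
Umbra's own top instance is Machine M2 (2182 ops/s), but forcing Umbra→Machine M2 and reassigning the rest optimally gives only 6531 ops/s — worse by 431.

Umbra receives Machine M1.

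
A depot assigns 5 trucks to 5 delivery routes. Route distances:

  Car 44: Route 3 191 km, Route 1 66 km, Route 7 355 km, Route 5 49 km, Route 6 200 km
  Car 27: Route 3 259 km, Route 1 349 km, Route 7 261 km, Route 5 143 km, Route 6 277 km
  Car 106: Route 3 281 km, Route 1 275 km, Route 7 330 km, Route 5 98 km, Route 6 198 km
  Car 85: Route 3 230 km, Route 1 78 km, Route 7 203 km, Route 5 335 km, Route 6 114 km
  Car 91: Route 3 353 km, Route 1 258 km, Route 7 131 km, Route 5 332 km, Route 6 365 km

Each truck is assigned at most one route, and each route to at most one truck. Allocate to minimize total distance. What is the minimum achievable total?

Optimal: Car 44→Route 1 (66 km), Car 27→Route 3 (259 km), Car 106→Route 5 (98 km), Car 85→Route 6 (114 km), Car 91→Route 7 (131 km) — total 66+259+98+114+131 = 668 km.
Column-greedy (each route in turn goes to its cheapest remaining truck) gives 775 km, worse by 107.
No other one-to-one assignment undercuts 668 km.

Min total: 668 km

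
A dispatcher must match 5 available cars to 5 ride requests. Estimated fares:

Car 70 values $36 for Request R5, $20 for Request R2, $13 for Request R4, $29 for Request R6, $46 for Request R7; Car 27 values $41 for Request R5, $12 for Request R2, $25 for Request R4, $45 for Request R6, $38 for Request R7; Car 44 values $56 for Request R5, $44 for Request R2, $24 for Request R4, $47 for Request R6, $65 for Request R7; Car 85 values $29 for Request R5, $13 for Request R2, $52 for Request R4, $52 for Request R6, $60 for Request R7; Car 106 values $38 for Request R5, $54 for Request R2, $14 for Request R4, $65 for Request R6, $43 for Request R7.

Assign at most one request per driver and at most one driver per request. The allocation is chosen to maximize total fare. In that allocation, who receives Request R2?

Car 106 receives Request R2.

Optimal: Car 70→Request R7 ($46), Car 27→Request R6 ($45), Car 44→Request R5 ($56), Car 85→Request R4 ($52), Car 106→Request R2 ($54) — total 46+45+56+52+54 = $253.
Max-entry greedy (repeatedly take the single best remaining cell) gives $243, worse by 10.
Next-best assignment: Car 70→Request R5, Car 27→Request R6, Car 44→Request R7, Car 85→Request R4, Car 106→Request R2 = $252.
No other one-to-one assignment exceeds $253.
Car 106's own top request is Request R6 ($65), but forcing Car 106→Request R6 and reassigning the rest optimally gives only $248 — worse by 5.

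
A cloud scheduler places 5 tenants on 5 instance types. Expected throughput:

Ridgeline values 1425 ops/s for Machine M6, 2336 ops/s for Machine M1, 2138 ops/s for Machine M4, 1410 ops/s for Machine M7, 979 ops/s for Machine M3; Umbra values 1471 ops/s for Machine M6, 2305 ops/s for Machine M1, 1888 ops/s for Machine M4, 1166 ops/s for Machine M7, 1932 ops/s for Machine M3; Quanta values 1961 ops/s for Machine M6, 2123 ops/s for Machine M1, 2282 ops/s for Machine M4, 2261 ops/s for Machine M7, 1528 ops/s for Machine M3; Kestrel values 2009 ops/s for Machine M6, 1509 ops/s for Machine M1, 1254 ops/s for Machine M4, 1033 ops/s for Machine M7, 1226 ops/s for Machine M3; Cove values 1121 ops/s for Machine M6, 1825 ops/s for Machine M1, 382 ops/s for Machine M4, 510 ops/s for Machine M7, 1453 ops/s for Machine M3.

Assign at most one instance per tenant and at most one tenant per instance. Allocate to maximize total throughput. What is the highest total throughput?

Max total: 10166 ops/s

Optimal: Ridgeline→Machine M4 (2138 ops/s), Umbra→Machine M1 (2305 ops/s), Quanta→Machine M7 (2261 ops/s), Kestrel→Machine M6 (2009 ops/s), Cove→Machine M3 (1453 ops/s) — total 2138+2305+2261+2009+1453 = 10166 ops/s.
Max-entry greedy (repeatedly take the single best remaining cell) gives 9069 ops/s, worse by 1097.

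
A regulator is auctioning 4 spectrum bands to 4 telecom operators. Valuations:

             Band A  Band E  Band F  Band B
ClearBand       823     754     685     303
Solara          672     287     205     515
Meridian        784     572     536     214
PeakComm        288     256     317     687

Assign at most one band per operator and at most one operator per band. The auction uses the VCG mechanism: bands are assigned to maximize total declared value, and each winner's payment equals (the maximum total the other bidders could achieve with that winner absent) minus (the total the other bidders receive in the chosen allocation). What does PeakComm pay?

PeakComm pays $91M.

Efficient allocation: ClearBand→Band E ($754M), Solara→Band A ($672M), Meridian→Band F ($536M), PeakComm→Band B ($687M); total welfare W = $2649M.
PeakComm receives Band B at value $687M, so the others get W − 687 = $1962M.
Without PeakComm: best allocation of the remaining 3 bidders over all 4 bands is ClearBand→Band E ($754M), Solara→Band B ($515M), Meridian→Band A ($784M), total $2053M.
VCG payment = (others' best without PeakComm) − (others' welfare with PeakComm) = 2053 − 1962 = $91M.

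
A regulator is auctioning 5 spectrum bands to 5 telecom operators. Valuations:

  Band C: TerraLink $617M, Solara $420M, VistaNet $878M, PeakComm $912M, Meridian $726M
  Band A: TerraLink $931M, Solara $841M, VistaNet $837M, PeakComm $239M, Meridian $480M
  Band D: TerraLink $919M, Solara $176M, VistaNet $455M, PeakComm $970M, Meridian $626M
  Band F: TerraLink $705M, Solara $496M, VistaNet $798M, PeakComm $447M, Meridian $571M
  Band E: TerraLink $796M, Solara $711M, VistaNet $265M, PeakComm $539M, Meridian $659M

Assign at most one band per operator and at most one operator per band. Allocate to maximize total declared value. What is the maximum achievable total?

Maximum total: $4136M

Optimal: TerraLink→Band A ($931M), Solara→Band E ($711M), VistaNet→Band F ($798M), PeakComm→Band D ($970M), Meridian→Band C ($726M) — total 931+711+798+970+726 = $4136M.
Column-greedy (each band in turn goes to its best remaining operator) gives $3978M, worse by 158.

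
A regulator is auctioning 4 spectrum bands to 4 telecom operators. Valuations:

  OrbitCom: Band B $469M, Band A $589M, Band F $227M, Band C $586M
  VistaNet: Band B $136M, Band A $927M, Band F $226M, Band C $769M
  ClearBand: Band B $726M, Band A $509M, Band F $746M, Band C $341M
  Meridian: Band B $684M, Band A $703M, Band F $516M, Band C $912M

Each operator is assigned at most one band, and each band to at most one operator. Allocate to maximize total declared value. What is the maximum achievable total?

Max total: $3054M

Optimal: OrbitCom→Band B ($469M), VistaNet→Band A ($927M), ClearBand→Band F ($746M), Meridian→Band C ($912M) — total 469+927+746+912 = $3054M.
Row-greedy (each operator in turn takes its best remaining band) gives $2788M, worse by 266.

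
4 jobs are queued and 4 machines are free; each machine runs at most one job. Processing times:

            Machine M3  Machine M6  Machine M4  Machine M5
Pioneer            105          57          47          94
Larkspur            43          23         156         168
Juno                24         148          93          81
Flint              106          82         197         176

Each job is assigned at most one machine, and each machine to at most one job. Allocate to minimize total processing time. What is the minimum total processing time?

Optimal: Pioneer→Machine M4 (47 min), Larkspur→Machine M3 (43 min), Juno→Machine M5 (81 min), Flint→Machine M6 (82 min) — total 47+43+81+82 = 253 min.
Min-entry greedy (repeatedly take the single cheapest remaining cell) gives 270 min, worse by 17.
Next-best assignment: Pioneer→Machine M4, Larkspur→Machine M6, Juno→Machine M5, Flint→Machine M3 = 257 min.
Swapping Larkspur↔Juno (Larkspur→Machine M5 168 min, Juno→Machine M3 24 min) adds 68.
No other one-to-one assignment undercuts 253 min.

Min total: 253 min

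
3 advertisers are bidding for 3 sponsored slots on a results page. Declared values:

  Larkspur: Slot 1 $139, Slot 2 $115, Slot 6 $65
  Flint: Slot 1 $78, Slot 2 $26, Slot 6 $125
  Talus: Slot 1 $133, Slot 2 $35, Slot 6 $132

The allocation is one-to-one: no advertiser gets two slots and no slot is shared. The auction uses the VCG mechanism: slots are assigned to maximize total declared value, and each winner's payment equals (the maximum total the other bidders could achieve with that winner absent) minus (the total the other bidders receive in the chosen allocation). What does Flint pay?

Efficient allocation: Larkspur→Slot 2 ($115), Flint→Slot 6 ($125), Talus→Slot 1 ($133); total welfare W = $373.
Flint receives Slot 6 at value $125, so the others get W − 125 = $248.
Without Flint: best allocation of the remaining 2 bidders over all 3 slots is Larkspur→Slot 1 ($139), Talus→Slot 6 ($132), total $271.
VCG payment = (others' best without Flint) − (others' welfare with Flint) = 271 − 248 = $23.

Flint pays $23.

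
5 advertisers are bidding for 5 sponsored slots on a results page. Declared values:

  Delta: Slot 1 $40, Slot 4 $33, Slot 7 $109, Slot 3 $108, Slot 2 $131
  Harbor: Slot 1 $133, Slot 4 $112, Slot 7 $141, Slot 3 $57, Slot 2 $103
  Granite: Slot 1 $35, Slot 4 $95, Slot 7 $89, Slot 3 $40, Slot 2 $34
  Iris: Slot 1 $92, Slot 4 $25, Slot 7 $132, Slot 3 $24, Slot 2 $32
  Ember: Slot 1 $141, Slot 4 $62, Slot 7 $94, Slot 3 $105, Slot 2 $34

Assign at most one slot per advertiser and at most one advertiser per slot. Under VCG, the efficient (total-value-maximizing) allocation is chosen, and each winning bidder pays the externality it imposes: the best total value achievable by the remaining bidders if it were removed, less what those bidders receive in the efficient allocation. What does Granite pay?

Granite pays $15.

Efficient allocation: Delta→Slot 2 ($131), Harbor→Slot 1 ($133), Granite→Slot 4 ($95), Iris→Slot 7 ($132), Ember→Slot 3 ($105); total welfare W = $596.
Granite receives Slot 4 at value $95, so the others get W − 95 = $501.
Without Granite: best allocation of the remaining 4 bidders over all 5 slots is Delta→Slot 2 ($131), Harbor→Slot 4 ($112), Iris→Slot 7 ($132), Ember→Slot 1 ($141), total $516.
VCG payment = (others' best without Granite) − (others' welfare with Granite) = 516 − 501 = $15.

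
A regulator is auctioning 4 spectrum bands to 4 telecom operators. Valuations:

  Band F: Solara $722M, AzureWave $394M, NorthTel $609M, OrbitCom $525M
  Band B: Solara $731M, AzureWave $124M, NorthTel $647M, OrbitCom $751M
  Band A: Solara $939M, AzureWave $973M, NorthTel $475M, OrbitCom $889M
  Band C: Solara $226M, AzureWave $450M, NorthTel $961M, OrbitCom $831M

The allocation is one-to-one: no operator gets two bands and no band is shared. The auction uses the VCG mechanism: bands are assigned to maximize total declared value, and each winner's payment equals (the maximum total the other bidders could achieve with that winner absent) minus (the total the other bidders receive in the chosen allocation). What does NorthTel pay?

Efficient allocation: Solara→Band F ($722M), AzureWave→Band A ($973M), NorthTel→Band C ($961M), OrbitCom→Band B ($751M); total welfare W = $3407M.
NorthTel receives Band C at value $961M, so the others get W − 961 = $2446M.
Without NorthTel: best allocation of the remaining 3 bidders over all 4 bands is Solara→Band B ($731M), AzureWave→Band A ($973M), OrbitCom→Band C ($831M), total $2535M.
VCG payment = (others' best without NorthTel) − (others' welfare with NorthTel) = 2535 − 2446 = $89M.

NorthTel pays $89M.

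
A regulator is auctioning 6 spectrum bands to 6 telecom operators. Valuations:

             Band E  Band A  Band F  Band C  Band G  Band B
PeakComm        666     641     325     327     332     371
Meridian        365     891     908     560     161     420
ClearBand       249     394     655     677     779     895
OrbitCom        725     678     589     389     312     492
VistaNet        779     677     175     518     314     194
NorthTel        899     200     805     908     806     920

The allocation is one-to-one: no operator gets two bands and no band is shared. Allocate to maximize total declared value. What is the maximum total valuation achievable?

Maximum total: $4507M

Treat this as an assignment problem: match each operator to one band.
Optimal: PeakComm→Band A ($641M), Meridian→Band F ($908M), ClearBand→Band G ($779M), OrbitCom→Band B ($492M), VistaNet→Band E ($779M), NorthTel→Band C ($908M) — total 641+908+779+492+779+908 = $4507M.
Column-greedy (each band in turn goes to its best remaining operator) gives $3787M, worse by 720.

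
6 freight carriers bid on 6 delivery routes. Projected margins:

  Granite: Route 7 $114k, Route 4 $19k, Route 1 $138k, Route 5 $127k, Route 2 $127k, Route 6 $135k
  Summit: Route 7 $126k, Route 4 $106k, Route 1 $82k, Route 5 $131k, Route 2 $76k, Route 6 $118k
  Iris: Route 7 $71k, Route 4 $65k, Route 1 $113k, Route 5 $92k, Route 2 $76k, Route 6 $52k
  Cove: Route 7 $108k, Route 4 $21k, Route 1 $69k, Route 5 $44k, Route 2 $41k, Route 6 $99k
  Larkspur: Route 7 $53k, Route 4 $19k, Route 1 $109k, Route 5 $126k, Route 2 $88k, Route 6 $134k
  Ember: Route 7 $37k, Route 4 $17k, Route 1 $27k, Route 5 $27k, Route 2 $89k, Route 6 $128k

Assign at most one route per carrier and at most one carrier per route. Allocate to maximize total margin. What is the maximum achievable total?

This is a one-to-one assignment (maximum-weight bipartite matching).
Optimal: Granite→Route 2 ($127k), Summit→Route 4 ($106k), Iris→Route 1 ($113k), Cove→Route 7 ($108k), Larkspur→Route 5 ($126k), Ember→Route 6 ($128k) — total 127+106+113+108+126+128 = $708k.
Row-greedy (each carrier in turn takes its best remaining route) gives $604k, worse by 104.
Next-best assignment: Granite→Route 1, Summit→Route 4, Iris→Route 2, Cove→Route 7, Larkspur→Route 5, Ember→Route 6 = $682k.

Max total: $708k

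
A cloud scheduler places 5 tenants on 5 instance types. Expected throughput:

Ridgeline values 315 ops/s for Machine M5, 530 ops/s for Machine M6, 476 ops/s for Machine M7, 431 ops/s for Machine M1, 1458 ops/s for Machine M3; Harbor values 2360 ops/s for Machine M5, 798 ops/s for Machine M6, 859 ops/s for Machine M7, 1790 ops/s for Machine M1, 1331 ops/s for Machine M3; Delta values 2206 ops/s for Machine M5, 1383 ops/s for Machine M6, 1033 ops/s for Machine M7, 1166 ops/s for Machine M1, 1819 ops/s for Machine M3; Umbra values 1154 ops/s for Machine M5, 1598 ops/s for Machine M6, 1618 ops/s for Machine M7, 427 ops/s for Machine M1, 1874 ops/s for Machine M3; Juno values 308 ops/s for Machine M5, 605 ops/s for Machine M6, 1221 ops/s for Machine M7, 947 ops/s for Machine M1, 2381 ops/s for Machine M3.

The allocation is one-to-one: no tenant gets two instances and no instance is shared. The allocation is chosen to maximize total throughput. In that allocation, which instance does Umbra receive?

Umbra receives Machine M7.

Optimal: Ridgeline→Machine M6 (530 ops/s), Harbor→Machine M1 (1790 ops/s), Delta→Machine M5 (2206 ops/s), Umbra→Machine M7 (1618 ops/s), Juno→Machine M3 (2381 ops/s) — total 530+1790+2206+1618+2381 = 8525 ops/s.
Checked against all permutations: 8525 ops/s is optimal.
Umbra's own top instance is Machine M3 (1874 ops/s), but forcing Umbra→Machine M3 and reassigning the rest optimally gives only 7621 ops/s — worse by 904.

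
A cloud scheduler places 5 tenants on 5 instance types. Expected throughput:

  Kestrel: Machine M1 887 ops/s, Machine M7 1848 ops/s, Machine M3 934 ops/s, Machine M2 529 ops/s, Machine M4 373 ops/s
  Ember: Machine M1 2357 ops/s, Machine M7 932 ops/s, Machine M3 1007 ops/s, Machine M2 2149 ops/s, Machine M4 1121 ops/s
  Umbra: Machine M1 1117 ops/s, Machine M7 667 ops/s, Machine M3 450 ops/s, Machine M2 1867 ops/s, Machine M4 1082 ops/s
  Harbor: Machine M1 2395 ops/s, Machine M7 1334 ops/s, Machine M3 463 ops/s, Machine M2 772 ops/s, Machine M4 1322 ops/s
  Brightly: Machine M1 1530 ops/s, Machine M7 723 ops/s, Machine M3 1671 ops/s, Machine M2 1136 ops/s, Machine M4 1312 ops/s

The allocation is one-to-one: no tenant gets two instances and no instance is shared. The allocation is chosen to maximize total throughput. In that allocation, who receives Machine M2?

Ember receives Machine M2.

This is a one-to-one assignment (maximum-weight bipartite matching).
Optimal: Kestrel→Machine M7 (1848 ops/s), Ember→Machine M2 (2149 ops/s), Umbra→Machine M4 (1082 ops/s), Harbor→Machine M1 (2395 ops/s), Brightly→Machine M3 (1671 ops/s) — total 1848+2149+1082+2395+1671 = 9145 ops/s.
Row-greedy (each tenant in turn takes its best remaining instance) gives 9065 ops/s, worse by 80.
Swapping Umbra↔Ember (Umbra→Machine M2 1867 ops/s, Ember→Machine M4 1121 ops/s) loses 243.
Every other assignment is strictly worse.
Ember's own top instance is Machine M1 (2357 ops/s), but forcing Ember→Machine M1 and reassigning the rest optimally gives only 9065 ops/s — worse by 80.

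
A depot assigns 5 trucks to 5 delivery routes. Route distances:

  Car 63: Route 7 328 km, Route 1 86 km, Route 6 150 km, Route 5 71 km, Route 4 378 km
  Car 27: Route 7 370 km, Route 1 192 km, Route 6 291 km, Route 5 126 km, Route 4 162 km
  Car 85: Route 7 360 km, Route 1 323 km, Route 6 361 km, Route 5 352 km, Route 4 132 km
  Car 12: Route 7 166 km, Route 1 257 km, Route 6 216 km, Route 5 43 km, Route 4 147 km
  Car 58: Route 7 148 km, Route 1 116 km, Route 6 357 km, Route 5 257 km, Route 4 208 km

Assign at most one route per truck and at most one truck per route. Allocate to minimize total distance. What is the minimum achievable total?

Minimum total: 665 km

Optimal: Car 63→Route 6 (150 km), Car 27→Route 1 (192 km), Car 85→Route 4 (132 km), Car 12→Route 5 (43 km), Car 58→Route 7 (148 km) — total 150+192+132+43+148 = 665 km.
Row-greedy (each truck in turn takes its cheapest remaining route) gives 1079 km, worse by 414.
No other one-to-one assignment undercuts 665 km.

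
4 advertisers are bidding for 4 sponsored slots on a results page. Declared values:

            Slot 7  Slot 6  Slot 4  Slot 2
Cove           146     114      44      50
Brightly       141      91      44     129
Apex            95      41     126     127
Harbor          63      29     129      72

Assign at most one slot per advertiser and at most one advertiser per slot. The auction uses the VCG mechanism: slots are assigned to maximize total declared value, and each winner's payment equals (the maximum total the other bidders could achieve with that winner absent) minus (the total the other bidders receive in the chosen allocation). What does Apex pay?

Apex pays $20.

Efficient allocation: Cove→Slot 6 ($114), Brightly→Slot 7 ($141), Apex→Slot 2 ($127), Harbor→Slot 4 ($129); total welfare W = $511.
Apex receives Slot 2 at value $127, so the others get W − 127 = $384.
Without Apex: best allocation of the remaining 3 bidders over all 4 slots is Cove→Slot 7 ($146), Brightly→Slot 2 ($129), Harbor→Slot 4 ($129), total $404.
VCG payment = (others' best without Apex) − (others' welfare with Apex) = 404 − 384 = $20.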